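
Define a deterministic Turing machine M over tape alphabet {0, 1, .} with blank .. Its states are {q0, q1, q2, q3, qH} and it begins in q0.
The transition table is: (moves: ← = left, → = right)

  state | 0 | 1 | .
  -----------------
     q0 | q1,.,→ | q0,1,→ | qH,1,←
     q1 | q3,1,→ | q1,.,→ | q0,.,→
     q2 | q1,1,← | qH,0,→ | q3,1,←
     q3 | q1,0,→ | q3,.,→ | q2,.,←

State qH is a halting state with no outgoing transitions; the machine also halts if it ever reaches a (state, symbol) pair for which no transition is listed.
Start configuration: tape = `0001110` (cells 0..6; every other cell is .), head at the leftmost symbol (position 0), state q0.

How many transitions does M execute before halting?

9

state=q0 head=0 tape=[0]001110.   (q0,0)→(q1,.,→)
state=q1 head=1 tape=.[0]01110.   (q1,0)→(q3,1,→)
state=q3 head=2 tape=.1[0]1110.   (q3,0)→(q1,0,→)
state=q1 head=3 tape=.10[1]110.   (q1,1)→(q1,.,→)
state=q1 head=4 tape=.10.[1]10.   (q1,1)→(q1,.,→)
state=q1 head=5 tape=.10..[1]0.   (q1,1)→(q1,.,→)
state=q1 head=6 tape=.10...[0].   (q1,0)→(q3,1,→)
state=q3 head=7 tape=.10...1[.]   (q3,.)→(q2,.,←)
state=q2 head=6 tape=.10...[1].   (q2,1)→(qH,0,→)
state=qH head=7 tape=.10...0[.]
M halts after 9 transitions.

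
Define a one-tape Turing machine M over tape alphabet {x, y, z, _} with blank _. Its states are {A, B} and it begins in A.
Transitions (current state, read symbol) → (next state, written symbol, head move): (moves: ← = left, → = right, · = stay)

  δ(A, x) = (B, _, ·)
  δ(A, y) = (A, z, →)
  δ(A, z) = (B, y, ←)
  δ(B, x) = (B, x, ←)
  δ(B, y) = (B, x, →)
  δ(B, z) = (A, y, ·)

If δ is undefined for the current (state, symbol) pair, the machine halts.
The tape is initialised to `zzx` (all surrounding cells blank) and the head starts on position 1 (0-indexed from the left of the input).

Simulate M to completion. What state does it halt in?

A | z[z]x   read z → write y, move ←, go to B
B | [z]yx   read z → write y, move ·, go to A
A | [y]yx   read y → write z, move →, go to A
A | z[y]x   read y → write z, move →, go to A
A | zz[x]   read x → write _, move ·, go to B
B | zz[_]
No transition is defined for (B, _); M halts in state B.

B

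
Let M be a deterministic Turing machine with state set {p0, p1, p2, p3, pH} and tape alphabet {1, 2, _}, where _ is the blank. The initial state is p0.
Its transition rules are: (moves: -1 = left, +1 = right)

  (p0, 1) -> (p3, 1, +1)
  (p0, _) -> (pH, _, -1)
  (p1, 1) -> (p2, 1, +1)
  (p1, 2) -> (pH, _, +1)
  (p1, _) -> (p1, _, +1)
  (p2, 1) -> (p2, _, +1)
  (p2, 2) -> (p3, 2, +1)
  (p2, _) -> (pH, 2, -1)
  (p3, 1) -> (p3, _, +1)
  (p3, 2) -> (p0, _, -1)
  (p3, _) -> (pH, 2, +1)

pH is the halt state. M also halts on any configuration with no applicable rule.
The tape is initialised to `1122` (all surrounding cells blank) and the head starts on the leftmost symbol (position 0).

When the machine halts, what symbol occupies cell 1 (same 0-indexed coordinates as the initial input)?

_

p0 | [1]122   read 1 → write 1, move +1, go to p3
p3 | 1[1]22   read 1 → write _, move +1, go to p3
p3 | 1_[2]2   read 2 → write _, move -1, go to p0
p0 | 1[_]_2   read _ → write _, move -1, go to pH
pH | [1]__2
Cell 1 holds _ when M halts.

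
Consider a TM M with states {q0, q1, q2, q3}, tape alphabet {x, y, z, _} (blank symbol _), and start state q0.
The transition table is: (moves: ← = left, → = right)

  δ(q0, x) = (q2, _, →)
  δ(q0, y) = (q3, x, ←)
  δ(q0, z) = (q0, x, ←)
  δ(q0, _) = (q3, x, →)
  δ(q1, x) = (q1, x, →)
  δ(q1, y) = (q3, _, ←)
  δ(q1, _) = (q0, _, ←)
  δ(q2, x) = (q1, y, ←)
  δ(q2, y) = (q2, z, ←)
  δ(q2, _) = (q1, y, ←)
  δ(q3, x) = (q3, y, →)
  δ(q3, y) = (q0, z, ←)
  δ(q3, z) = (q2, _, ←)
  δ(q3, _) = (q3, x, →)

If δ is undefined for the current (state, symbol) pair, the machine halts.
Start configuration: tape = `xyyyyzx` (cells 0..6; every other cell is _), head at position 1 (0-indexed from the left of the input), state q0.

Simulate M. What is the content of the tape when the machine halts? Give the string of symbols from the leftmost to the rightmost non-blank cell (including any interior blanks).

x_z_xzyyzx

state=q0 head=1 tape=___x[y]yyyzx   (q0,y)→(q3,x,←)
state=q3 head=0 tape=___[x]xyyyzx   (q3,x)→(q3,y,→)
state=q3 head=1 tape=___y[x]yyyzx   (q3,x)→(q3,y,→)
state=q3 head=2 tape=___yy[y]yyzx   (q3,y)→(q0,z,←)
state=q0 head=1 tape=___y[y]zyyzx   (q0,y)→(q3,x,←)
state=q3 head=0 tape=___[y]xzyyzx   (q3,y)→(q0,z,←)
state=q0 head=-1 tape=__[_]zxzyyzx   (q0,_)→(q3,x,→)
state=q3 head=0 tape=__x[z]xzyyzx   (q3,z)→(q2,_,←)
state=q2 head=-1 tape=__[x]_xzyyzx   (q2,x)→(q1,y,←)
state=q1 head=-2 tape=_[_]y_xzyyzx   (q1,_)→(q0,_,←)
state=q0 head=-3 tape=[_]_y_xzyyzx   (q0,_)→(q3,x,→)
state=q3 head=-2 tape=x[_]y_xzyyzx   (q3,_)→(q3,x,→)
state=q3 head=-1 tape=xx[y]_xzyyzx   (q3,y)→(q0,z,←)
state=q0 head=-2 tape=x[x]z_xzyyzx   (q0,x)→(q2,_,→)
state=q2 head=-1 tape=x_[z]_xzyyzx
The non-blank tape span at halt is x_z_xzyyzx.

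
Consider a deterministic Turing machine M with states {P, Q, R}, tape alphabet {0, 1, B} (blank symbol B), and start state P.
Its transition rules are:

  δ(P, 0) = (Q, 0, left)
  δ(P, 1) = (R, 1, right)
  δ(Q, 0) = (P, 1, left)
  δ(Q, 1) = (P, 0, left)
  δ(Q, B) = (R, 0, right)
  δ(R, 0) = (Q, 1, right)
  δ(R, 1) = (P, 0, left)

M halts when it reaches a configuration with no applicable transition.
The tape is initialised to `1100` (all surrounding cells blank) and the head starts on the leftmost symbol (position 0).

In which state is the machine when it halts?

R

P | [1]100BB   read 1 → write 1, move right, go to R
R | 1[1]00BB   read 1 → write 0, move left, go to P
P | [1]000BB   read 1 → write 1, move right, go to R
R | 1[0]00BB   read 0 → write 1, move right, go to Q
Q | 11[0]0BB   read 0 → write 1, move left, go to P
P | 1[1]10BB   read 1 → write 1, move right, go to R
R | 11[1]0BB   read 1 → write 0, move left, go to P
P | 1[1]00BB   read 1 → write 1, move right, go to R
R | 11[0]0BB   read 0 → write 1, move right, go to Q
Q | 111[0]BB   read 0 → write 1, move left, go to P
P | 11[1]1BB   read 1 → write 1, move right, go to R
R | 111[1]BB   read 1 → write 0, move left, go to P
P | 11[1]0BB   read 1 → write 1, move right, go to R
R | 111[0]BB   read 0 → write 1, move right, go to Q
Q | 1111[B]B   read B → write 0, move right, go to R
R | 11110[B]
No transition is defined for (R, B); M halts in state R.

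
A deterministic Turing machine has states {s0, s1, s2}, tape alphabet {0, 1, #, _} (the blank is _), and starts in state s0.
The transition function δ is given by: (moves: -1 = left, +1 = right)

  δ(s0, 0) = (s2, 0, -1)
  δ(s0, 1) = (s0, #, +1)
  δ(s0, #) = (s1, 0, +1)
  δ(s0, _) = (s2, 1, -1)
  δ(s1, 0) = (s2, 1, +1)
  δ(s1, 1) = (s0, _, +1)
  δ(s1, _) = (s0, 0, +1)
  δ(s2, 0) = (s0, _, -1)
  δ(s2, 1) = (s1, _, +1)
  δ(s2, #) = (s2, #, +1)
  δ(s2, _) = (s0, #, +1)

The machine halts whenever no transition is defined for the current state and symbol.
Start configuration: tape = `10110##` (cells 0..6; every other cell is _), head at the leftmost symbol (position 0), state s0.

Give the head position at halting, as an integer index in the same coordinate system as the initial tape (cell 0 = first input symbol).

6

s0 | [1]0110##   read 1 → write #, move +1, go to s0
s0 | #[0]110##   read 0 → write 0, move -1, go to s2
s2 | [#]0110##   read # → write #, move +1, go to s2
s2 | #[0]110##   read 0 → write _, move -1, go to s0
s0 | [#]_110##   read # → write 0, move +1, go to s1
s1 | 0[_]110##   read _ → write 0, move +1, go to s0
s0 | 00[1]10##   read 1 → write #, move +1, go to s0
s0 | 00#[1]0##   read 1 → write #, move +1, go to s0
s0 | 00##[0]##   read 0 → write 0, move -1, go to s2
s2 | 00#[#]0##   read # → write #, move +1, go to s2
s2 | 00##[0]##   read 0 → write _, move -1, go to s0
s0 | 00#[#]_##   read # → write 0, move +1, go to s1
s1 | 00#0[_]##   read _ → write 0, move +1, go to s0
s0 | 00#00[#]#   read # → write 0, move +1, go to s1
s1 | 00#000[#]
At halt the head is at cell 6.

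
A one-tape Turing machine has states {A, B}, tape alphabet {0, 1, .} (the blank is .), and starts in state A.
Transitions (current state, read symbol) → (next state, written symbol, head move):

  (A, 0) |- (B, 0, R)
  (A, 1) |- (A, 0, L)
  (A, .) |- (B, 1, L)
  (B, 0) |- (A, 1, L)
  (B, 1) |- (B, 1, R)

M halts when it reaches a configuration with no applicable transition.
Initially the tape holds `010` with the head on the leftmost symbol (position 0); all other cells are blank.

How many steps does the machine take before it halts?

9

A | [0]10.   read 0 → write 0, move R, go to B
B | 0[1]0.   read 1 → write 1, move R, go to B
B | 01[0].   read 0 → write 1, move L, go to A
A | 0[1]1.   read 1 → write 0, move L, go to A
A | [0]01.   read 0 → write 0, move R, go to B
B | 0[0]1.   read 0 → write 1, move L, go to A
A | [0]11.   read 0 → write 0, move R, go to B
B | 0[1]1.   read 1 → write 1, move R, go to B
B | 01[1].   read 1 → write 1, move R, go to B
B | 011[.]
M halts after 9 transitions.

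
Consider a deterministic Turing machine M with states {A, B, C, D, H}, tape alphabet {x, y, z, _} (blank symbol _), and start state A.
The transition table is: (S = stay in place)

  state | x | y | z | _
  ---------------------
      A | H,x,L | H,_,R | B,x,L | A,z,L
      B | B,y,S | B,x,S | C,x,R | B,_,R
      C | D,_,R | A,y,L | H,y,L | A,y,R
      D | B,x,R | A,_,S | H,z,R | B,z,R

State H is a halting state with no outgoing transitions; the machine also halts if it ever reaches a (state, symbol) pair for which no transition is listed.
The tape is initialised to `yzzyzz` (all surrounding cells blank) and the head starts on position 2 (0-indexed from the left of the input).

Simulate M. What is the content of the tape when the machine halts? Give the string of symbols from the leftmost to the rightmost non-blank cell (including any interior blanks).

A | yz[z]yzz   read z → write x, move L, go to B
B | y[z]xyzz   read z → write x, move R, go to C
C | yx[x]yzz   read x → write _, move R, go to D
D | yx_[y]zz   read y → write _, move S, go to A
A | yx_[_]zz   read _ → write z, move L, go to A
A | yx[_]zzz   read _ → write z, move L, go to A
A | y[x]zzzz   read x → write x, move L, go to H
H | [y]xzzzz
The non-blank tape span at halt is yxzzzz.

yxzzzz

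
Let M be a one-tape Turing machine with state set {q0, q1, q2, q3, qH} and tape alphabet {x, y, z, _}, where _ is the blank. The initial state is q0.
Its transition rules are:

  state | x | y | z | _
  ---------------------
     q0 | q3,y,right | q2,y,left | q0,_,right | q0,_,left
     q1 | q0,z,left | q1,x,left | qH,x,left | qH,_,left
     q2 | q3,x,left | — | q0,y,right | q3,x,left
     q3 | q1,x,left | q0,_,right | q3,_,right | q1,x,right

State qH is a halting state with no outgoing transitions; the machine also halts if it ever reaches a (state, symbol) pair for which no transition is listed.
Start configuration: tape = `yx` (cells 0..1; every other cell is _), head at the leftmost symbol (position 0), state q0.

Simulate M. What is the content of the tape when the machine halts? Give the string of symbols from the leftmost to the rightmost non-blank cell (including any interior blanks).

q0 | __[y]x__   read y → write y, move left, go to q2
q2 | _[_]yx__   read _ → write x, move left, go to q3
q3 | [_]xyx__   read _ → write x, move right, go to q1
q1 | x[x]yx__   read x → write z, move left, go to q0
q0 | [x]zyx__   read x → write y, move right, go to q3
q3 | y[z]yx__   read z → write _, move right, go to q3
q3 | y_[y]x__   read y → write _, move right, go to q0
q0 | y__[x]__   read x → write y, move right, go to q3
q3 | y__y[_]_   read _ → write x, move right, go to q1
q1 | y__yx[_]   read _ → write _, move left, go to qH
qH | y__y[x]_
The non-blank tape span at halt is y__yx.

y__yx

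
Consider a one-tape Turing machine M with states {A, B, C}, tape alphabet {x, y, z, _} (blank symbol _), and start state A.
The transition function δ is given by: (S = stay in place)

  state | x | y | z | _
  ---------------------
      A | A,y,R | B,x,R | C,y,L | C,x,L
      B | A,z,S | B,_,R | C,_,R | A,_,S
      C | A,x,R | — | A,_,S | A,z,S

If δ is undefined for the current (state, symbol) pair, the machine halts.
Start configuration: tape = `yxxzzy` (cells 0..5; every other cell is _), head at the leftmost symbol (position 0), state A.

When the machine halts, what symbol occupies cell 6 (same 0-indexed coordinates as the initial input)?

x

A | [y]xxzzy___   read y → write x, move R, go to B
B | x[x]xzzy___   read x → write z, move S, go to A
A | x[z]xzzy___   read z → write y, move L, go to C
C | [x]yxzzy___   read x → write x, move R, go to A
A | x[y]xzzy___   read y → write x, move R, go to B
B | xx[x]zzy___   read x → write z, move S, go to A
A | xx[z]zzy___   read z → write y, move L, go to C
C | x[x]yzzy___   read x → write x, move R, go to A
A | xx[y]zzy___   read y → write x, move R, go to B
B | xxx[z]zy___   read z → write _, move R, go to C
C | xxx_[z]y___   read z → write _, move S, go to A
A | xxx_[_]y___   read _ → write x, move L, go to C
C | xxx[_]xy___   read _ → write z, move S, go to A
A | xxx[z]xy___   read z → write y, move L, go to C
C | xx[x]yxy___   read x → write x, move R, go to A
A | xxx[y]xy___   read y → write x, move R, go to B
B | xxxx[x]y___   read x → write z, move S, go to A
A | xxxx[z]y___   read z → write y, move L, go to C
C | xxx[x]yy___   read x → write x, move R, go to A
A | xxxx[y]y___   read y → write x, move R, go to B
B | xxxxx[y]___   read y → write _, move R, go to B
B | xxxxx_[_]__   read _ → write _, move S, go to A
A | xxxxx_[_]__   read _ → write x, move L, go to C
C | xxxxx[_]x__   read _ → write z, move S, go to A
A | xxxxx[z]x__   read z → write y, move L, go to C
C | xxxx[x]yx__   read x → write x, move R, go to A
A | xxxxx[y]x__   read y → write x, move R, go to B
B | xxxxxx[x]__   read x → write z, move S, go to A
A | xxxxxx[z]__   read z → write y, move L, go to C
C | xxxxx[x]y__   read x → write x, move R, go to A
A | xxxxxx[y]__   read y → write x, move R, go to B
B | xxxxxxx[_]_   read _ → write _, move S, go to A
A | xxxxxxx[_]_   read _ → write x, move L, go to C
C | xxxxxx[x]x_   read x → write x, move R, go to A
A | xxxxxxx[x]_   read x → write y, move R, go to A
A | xxxxxxxy[_]   read _ → write x, move L, go to C
C | xxxxxxx[y]x
Cell 6 holds x when M halts.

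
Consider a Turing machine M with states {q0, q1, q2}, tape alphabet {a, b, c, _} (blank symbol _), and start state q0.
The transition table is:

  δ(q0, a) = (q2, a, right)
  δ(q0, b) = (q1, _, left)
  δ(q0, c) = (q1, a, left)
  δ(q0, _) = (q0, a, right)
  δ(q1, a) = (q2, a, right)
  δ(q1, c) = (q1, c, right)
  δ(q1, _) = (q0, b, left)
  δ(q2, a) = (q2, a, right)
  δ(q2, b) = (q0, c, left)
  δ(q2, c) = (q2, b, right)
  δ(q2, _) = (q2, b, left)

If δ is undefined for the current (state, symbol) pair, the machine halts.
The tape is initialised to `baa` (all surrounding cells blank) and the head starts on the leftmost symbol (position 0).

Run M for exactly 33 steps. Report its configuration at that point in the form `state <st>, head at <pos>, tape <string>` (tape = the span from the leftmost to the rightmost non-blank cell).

state=q0 head=0 tape=__[b]aa__   (q0,b)→(q1,_,left)
state=q1 head=-1 tape=_[_]_aa__   (q1,_)→(q0,b,left)
state=q0 head=-2 tape=[_]b_aa__   (q0,_)→(q0,a,right)
state=q0 head=-1 tape=a[b]_aa__   (q0,b)→(q1,_,left)
state=q1 head=-2 tape=[a]__aa__   (q1,a)→(q2,a,right)
state=q2 head=-1 tape=a[_]_aa__   (q2,_)→(q2,b,left)
state=q2 head=-2 tape=[a]b_aa__   (q2,a)→(q2,a,right)
state=q2 head=-1 tape=a[b]_aa__   (q2,b)→(q0,c,left)
state=q0 head=-2 tape=[a]c_aa__   (q0,a)→(q2,a,right)
state=q2 head=-1 tape=a[c]_aa__   (q2,c)→(q2,b,right)
state=q2 head=0 tape=ab[_]aa__   (q2,_)→(q2,b,left)
state=q2 head=-1 tape=a[b]baa__   (q2,b)→(q0,c,left)
state=q0 head=-2 tape=[a]cbaa__   (q0,a)→(q2,a,right)
state=q2 head=-1 tape=a[c]baa__   (q2,c)→(q2,b,right)
state=q2 head=0 tape=ab[b]aa__   (q2,b)→(q0,c,left)
state=q0 head=-1 tape=a[b]caa__   (q0,b)→(q1,_,left)
state=q1 head=-2 tape=[a]_caa__   (q1,a)→(q2,a,right)
state=q2 head=-1 tape=a[_]caa__   (q2,_)→(q2,b,left)
state=q2 head=-2 tape=[a]bcaa__   (q2,a)→(q2,a,right)
state=q2 head=-1 tape=a[b]caa__   (q2,b)→(q0,c,left)
state=q0 head=-2 tape=[a]ccaa__   (q0,a)→(q2,a,right)
state=q2 head=-1 tape=a[c]caa__   (q2,c)→(q2,b,right)
state=q2 head=0 tape=ab[c]aa__   (q2,c)→(q2,b,right)
state=q2 head=1 tape=abb[a]a__   (q2,a)→(q2,a,right)
state=q2 head=2 tape=abba[a]__   (q2,a)→(q2,a,right)
state=q2 head=3 tape=abbaa[_]_   (q2,_)→(q2,b,left)
state=q2 head=2 tape=abba[a]b_   (q2,a)→(q2,a,right)
state=q2 head=3 tape=abbaa[b]_   (q2,b)→(q0,c,left)
state=q0 head=2 tape=abba[a]c_   (q0,a)→(q2,a,right)
state=q2 head=3 tape=abbaa[c]_   (q2,c)→(q2,b,right)
state=q2 head=4 tape=abbaab[_]   (q2,_)→(q2,b,left)
state=q2 head=3 tape=abbaa[b]b   (q2,b)→(q0,c,left)
state=q0 head=2 tape=abba[a]cb   (q0,a)→(q2,a,right)
state=q2 head=3 tape=abbaa[c]b
After 33 steps: state q2, head at 3, tape abbaacb.

state q2, head at 3, tape abbaacb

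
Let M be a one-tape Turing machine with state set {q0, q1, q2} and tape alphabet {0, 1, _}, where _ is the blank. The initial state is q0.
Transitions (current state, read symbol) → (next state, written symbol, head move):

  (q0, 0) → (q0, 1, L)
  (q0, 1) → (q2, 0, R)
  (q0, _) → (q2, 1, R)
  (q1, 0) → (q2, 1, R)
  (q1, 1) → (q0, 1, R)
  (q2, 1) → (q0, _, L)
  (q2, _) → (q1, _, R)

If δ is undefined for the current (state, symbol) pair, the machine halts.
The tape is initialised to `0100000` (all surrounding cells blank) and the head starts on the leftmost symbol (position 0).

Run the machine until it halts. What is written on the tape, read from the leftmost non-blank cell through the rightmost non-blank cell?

q0 | _[0]100000   read 0 → write 1, move L, go to q0
q0 | [_]1100000   read _ → write 1, move R, go to q2
q2 | 1[1]100000   read 1 → write _, move L, go to q0
q0 | [1]_100000   read 1 → write 0, move R, go to q2
q2 | 0[_]100000   read _ → write _, move R, go to q1
q1 | 0_[1]00000   read 1 → write 1, move R, go to q0
q0 | 0_1[0]0000   read 0 → write 1, move L, go to q0
q0 | 0_[1]10000   read 1 → write 0, move R, go to q2
q2 | 0_0[1]0000   read 1 → write _, move L, go to q0
q0 | 0_[0]_0000   read 0 → write 1, move L, go to q0
q0 | 0[_]1_0000   read _ → write 1, move R, go to q2
q2 | 01[1]_0000   read 1 → write _, move L, go to q0
q0 | 0[1]__0000   read 1 → write 0, move R, go to q2
q2 | 00[_]_0000   read _ → write _, move R, go to q1
q1 | 00_[_]0000
The non-blank tape span at halt is 00__0000.

00__0000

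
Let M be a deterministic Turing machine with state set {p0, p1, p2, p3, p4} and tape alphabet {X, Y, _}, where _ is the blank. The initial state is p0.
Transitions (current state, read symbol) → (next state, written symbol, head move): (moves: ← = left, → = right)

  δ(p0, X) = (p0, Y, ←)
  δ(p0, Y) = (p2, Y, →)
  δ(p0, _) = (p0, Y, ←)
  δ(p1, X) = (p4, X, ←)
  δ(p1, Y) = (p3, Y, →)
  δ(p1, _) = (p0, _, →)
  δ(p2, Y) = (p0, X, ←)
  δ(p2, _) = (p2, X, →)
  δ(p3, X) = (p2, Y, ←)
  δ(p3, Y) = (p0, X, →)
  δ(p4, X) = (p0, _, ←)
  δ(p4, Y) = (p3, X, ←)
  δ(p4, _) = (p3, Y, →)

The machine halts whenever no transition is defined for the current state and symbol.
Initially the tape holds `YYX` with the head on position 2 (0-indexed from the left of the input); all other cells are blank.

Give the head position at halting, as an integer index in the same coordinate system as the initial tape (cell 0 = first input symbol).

p0 | YY[X]   read X → write Y, move ←, go to p0
p0 | Y[Y]Y   read Y → write Y, move →, go to p2
p2 | YY[Y]   read Y → write X, move ←, go to p0
p0 | Y[Y]X   read Y → write Y, move →, go to p2
p2 | YY[X]
At halt the head is at cell 2.

2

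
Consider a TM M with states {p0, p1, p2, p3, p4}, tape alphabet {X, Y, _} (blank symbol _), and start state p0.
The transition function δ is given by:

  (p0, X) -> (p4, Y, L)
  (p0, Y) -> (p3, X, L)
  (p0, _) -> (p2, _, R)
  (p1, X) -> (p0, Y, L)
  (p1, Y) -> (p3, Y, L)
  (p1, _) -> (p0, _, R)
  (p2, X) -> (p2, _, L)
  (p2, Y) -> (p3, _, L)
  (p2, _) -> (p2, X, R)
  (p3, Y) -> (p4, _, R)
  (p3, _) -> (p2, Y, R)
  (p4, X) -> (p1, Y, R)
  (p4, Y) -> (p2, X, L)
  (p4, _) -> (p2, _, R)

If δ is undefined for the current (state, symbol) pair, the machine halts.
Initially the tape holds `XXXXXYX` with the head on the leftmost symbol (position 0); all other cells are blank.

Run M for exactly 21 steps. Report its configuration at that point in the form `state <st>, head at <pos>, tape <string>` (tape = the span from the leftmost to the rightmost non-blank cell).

state p2, head at 1, tape YXXX__XXYX

state=p0 head=0 tape=___[X]XXXXYX   (p0,X)→(p4,Y,L)
state=p4 head=-1 tape=__[_]YXXXXYX   (p4,_)→(p2,_,R)
state=p2 head=0 tape=___[Y]XXXXYX   (p2,Y)→(p3,_,L)
state=p3 head=-1 tape=__[_]_XXXXYX   (p3,_)→(p2,Y,R)
state=p2 head=0 tape=__Y[_]XXXXYX   (p2,_)→(p2,X,R)
state=p2 head=1 tape=__YX[X]XXXYX   (p2,X)→(p2,_,L)
state=p2 head=0 tape=__Y[X]_XXXYX   (p2,X)→(p2,_,L)
state=p2 head=-1 tape=__[Y]__XXXYX   (p2,Y)→(p3,_,L)
state=p3 head=-2 tape=_[_]___XXXYX   (p3,_)→(p2,Y,R)
state=p2 head=-1 tape=_Y[_]__XXXYX   (p2,_)→(p2,X,R)
state=p2 head=0 tape=_YX[_]_XXXYX   (p2,_)→(p2,X,R)
state=p2 head=1 tape=_YXX[_]XXXYX   (p2,_)→(p2,X,R)
state=p2 head=2 tape=_YXXX[X]XXYX   (p2,X)→(p2,_,L)
state=p2 head=1 tape=_YXX[X]_XXYX   (p2,X)→(p2,_,L)
state=p2 head=0 tape=_YX[X]__XXYX   (p2,X)→(p2,_,L)
state=p2 head=-1 tape=_Y[X]___XXYX   (p2,X)→(p2,_,L)
state=p2 head=-2 tape=_[Y]____XXYX   (p2,Y)→(p3,_,L)
state=p3 head=-3 tape=[_]_____XXYX   (p3,_)→(p2,Y,R)
state=p2 head=-2 tape=Y[_]____XXYX   (p2,_)→(p2,X,R)
state=p2 head=-1 tape=YX[_]___XXYX   (p2,_)→(p2,X,R)
state=p2 head=0 tape=YXX[_]__XXYX   (p2,_)→(p2,X,R)
state=p2 head=1 tape=YXXX[_]_XXYX
After 21 steps: state p2, head at 1, tape YXXX__XXYX.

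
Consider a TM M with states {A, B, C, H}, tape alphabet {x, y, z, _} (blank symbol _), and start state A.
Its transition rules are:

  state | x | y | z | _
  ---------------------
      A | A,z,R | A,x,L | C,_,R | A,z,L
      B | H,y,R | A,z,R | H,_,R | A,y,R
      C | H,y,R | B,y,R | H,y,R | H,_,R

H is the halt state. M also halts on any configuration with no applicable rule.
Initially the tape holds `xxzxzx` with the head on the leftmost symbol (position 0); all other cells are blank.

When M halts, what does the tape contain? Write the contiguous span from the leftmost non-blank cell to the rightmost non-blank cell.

A | [x]xzxzx   read x → write z, move R, go to A
A | z[x]zxzx   read x → write z, move R, go to A
A | zz[z]xzx   read z → write _, move R, go to C
C | zz_[x]zx   read x → write y, move R, go to H
H | zz_y[z]x
The non-blank tape span at halt is zz_yzx.

zz_yzx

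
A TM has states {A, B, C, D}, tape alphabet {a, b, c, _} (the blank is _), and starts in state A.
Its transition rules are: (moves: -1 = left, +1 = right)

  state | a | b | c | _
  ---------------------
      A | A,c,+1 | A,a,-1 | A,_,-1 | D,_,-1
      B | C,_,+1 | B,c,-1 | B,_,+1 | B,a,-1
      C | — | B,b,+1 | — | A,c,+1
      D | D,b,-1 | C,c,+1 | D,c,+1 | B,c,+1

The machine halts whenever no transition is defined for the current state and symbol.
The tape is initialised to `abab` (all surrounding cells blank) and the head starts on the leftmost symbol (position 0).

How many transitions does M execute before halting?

27

A | __[a]bab   read a → write c, move +1, go to A
A | __c[b]ab   read b → write a, move -1, go to A
A | __[c]aab   read c → write _, move -1, go to A
A | _[_]_aab   read _ → write _, move -1, go to D
D | [_]__aab   read _ → write c, move +1, go to B
B | c[_]_aab   read _ → write a, move -1, go to B
B | [c]a_aab   read c → write _, move +1, go to B
B | _[a]_aab   read a → write _, move +1, go to C
C | __[_]aab   read _ → write c, move +1, go to A
A | __c[a]ab   read a → write c, move +1, go to A
A | __cc[a]b   read a → write c, move +1, go to A
A | __ccc[b]   read b → write a, move -1, go to A
A | __cc[c]a   read c → write _, move -1, go to A
A | __c[c]_a   read c → write _, move -1, go to A
A | __[c]__a   read c → write _, move -1, go to A
A | _[_]___a   read _ → write _, move -1, go to D
D | [_]____a   read _ → write c, move +1, go to B
B | c[_]___a   read _ → write a, move -1, go to B
B | [c]a___a   read c → write _, move +1, go to B
B | _[a]___a   read a → write _, move +1, go to C
C | __[_]__a   read _ → write c, move +1, go to A
A | __c[_]_a   read _ → write _, move -1, go to D
D | __[c]__a   read c → write c, move +1, go to D
D | __c[_]_a   read _ → write c, move +1, go to B
B | __cc[_]a   read _ → write a, move -1, go to B
B | __c[c]aa   read c → write _, move +1, go to B
B | __c_[a]a   read a → write _, move +1, go to C
C | __c__[a]
M halts after 27 transitions.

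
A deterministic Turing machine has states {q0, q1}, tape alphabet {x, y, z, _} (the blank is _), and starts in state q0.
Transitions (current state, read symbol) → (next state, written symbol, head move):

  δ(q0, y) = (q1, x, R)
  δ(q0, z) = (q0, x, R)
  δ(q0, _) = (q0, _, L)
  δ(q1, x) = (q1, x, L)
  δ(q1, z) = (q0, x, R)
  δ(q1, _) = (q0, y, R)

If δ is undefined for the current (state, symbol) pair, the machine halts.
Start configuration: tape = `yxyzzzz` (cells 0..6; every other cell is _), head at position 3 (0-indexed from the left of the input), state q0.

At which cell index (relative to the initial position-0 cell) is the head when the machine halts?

q0 | yxy[z]zzz_   read z → write x, move R, go to q0
q0 | yxyx[z]zz_   read z → write x, move R, go to q0
q0 | yxyxx[z]z_   read z → write x, move R, go to q0
q0 | yxyxxx[z]_   read z → write x, move R, go to q0
q0 | yxyxxxx[_]   read _ → write _, move L, go to q0
q0 | yxyxxx[x]_
At halt the head is at cell 6.

6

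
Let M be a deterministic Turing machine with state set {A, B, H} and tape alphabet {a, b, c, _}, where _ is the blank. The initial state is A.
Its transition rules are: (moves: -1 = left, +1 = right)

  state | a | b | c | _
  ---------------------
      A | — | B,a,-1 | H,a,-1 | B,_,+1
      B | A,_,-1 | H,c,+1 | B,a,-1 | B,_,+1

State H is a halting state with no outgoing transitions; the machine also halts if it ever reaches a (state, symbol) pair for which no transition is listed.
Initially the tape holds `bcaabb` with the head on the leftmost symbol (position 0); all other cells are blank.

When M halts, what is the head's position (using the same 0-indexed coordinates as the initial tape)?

A | _[b]caabb   read b → write a, move -1, go to B
B | [_]acaabb   read _ → write _, move +1, go to B
B | _[a]caabb   read a → write _, move -1, go to A
A | [_]_caabb   read _ → write _, move +1, go to B
B | _[_]caabb   read _ → write _, move +1, go to B
B | __[c]aabb   read c → write a, move -1, go to B
B | _[_]aaabb   read _ → write _, move +1, go to B
B | __[a]aabb   read a → write _, move -1, go to A
A | _[_]_aabb   read _ → write _, move +1, go to B
B | __[_]aabb   read _ → write _, move +1, go to B
B | ___[a]abb   read a → write _, move -1, go to A
A | __[_]_abb   read _ → write _, move +1, go to B
B | ___[_]abb   read _ → write _, move +1, go to B
B | ____[a]bb   read a → write _, move -1, go to A
A | ___[_]_bb   read _ → write _, move +1, go to B
B | ____[_]bb   read _ → write _, move +1, go to B
B | _____[b]b   read b → write c, move +1, go to H
H | _____c[b]
At halt the head is at cell 5.

5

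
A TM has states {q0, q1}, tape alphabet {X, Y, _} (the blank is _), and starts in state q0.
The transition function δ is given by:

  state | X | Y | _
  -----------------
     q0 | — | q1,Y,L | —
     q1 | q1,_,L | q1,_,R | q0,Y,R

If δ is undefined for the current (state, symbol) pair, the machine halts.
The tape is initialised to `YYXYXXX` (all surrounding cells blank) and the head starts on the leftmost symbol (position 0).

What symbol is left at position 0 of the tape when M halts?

_

q0 | _[Y]YXYXXX   read Y → write Y, move L, go to q1
q1 | [_]YYXYXXX   read _ → write Y, move R, go to q0
q0 | Y[Y]YXYXXX   read Y → write Y, move L, go to q1
q1 | [Y]YYXYXXX   read Y → write _, move R, go to q1
q1 | _[Y]YXYXXX   read Y → write _, move R, go to q1
q1 | __[Y]XYXXX   read Y → write _, move R, go to q1
q1 | ___[X]YXXX   read X → write _, move L, go to q1
q1 | __[_]_YXXX   read _ → write Y, move R, go to q0
q0 | __Y[_]YXXX
Cell 0 holds _ when M halts.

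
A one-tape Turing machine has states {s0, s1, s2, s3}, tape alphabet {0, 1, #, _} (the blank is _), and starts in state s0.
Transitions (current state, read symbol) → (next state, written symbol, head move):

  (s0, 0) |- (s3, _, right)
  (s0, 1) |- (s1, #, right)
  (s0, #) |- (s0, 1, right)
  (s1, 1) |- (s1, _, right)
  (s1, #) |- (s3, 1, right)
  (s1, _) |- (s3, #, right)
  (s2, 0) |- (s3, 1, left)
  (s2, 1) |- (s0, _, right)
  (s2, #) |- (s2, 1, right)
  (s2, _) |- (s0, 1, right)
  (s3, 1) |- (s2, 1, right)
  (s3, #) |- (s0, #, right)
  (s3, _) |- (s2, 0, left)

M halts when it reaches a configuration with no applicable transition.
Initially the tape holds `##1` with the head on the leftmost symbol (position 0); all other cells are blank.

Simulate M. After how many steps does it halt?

s0 | [#]#1___   read # → write 1, move right, go to s0
s0 | 1[#]1___   read # → write 1, move right, go to s0
s0 | 11[1]___   read 1 → write #, move right, go to s1
s1 | 11#[_]__   read _ → write #, move right, go to s3
s3 | 11##[_]_   read _ → write 0, move left, go to s2
s2 | 11#[#]0_   read # → write 1, move right, go to s2
s2 | 11#1[0]_   read 0 → write 1, move left, go to s3
s3 | 11#[1]1_   read 1 → write 1, move right, go to s2
s2 | 11#1[1]_   read 1 → write _, move right, go to s0
s0 | 11#1_[_]
M halts after 9 transitions.

9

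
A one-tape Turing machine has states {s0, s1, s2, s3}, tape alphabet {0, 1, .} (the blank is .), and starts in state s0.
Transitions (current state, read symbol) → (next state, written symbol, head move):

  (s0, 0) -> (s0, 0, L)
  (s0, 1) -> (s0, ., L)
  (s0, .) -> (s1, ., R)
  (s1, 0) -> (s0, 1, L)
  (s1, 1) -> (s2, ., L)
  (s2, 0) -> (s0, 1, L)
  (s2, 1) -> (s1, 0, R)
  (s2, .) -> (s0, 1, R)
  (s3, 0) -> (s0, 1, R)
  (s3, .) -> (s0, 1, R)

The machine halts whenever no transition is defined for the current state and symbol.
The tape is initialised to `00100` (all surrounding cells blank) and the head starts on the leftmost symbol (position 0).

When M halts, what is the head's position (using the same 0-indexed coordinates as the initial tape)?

5

state=s0 head=0 tape=.[0]0100.   (s0,0)→(s0,0,L)
state=s0 head=-1 tape=[.]00100.   (s0,.)→(s1,.,R)
state=s1 head=0 tape=.[0]0100.   (s1,0)→(s0,1,L)
state=s0 head=-1 tape=[.]10100.   (s0,.)→(s1,.,R)
state=s1 head=0 tape=.[1]0100.   (s1,1)→(s2,.,L)
state=s2 head=-1 tape=[.].0100.   (s2,.)→(s0,1,R)
state=s0 head=0 tape=1[.]0100.   (s0,.)→(s1,.,R)
state=s1 head=1 tape=1.[0]100.   (s1,0)→(s0,1,L)
state=s0 head=0 tape=1[.]1100.   (s0,.)→(s1,.,R)
state=s1 head=1 tape=1.[1]100.   (s1,1)→(s2,.,L)
state=s2 head=0 tape=1[.].100.   (s2,.)→(s0,1,R)
state=s0 head=1 tape=11[.]100.   (s0,.)→(s1,.,R)
state=s1 head=2 tape=11.[1]00.   (s1,1)→(s2,.,L)
state=s2 head=1 tape=11[.].00.   (s2,.)→(s0,1,R)
state=s0 head=2 tape=111[.]00.   (s0,.)→(s1,.,R)
state=s1 head=3 tape=111.[0]0.   (s1,0)→(s0,1,L)
state=s0 head=2 tape=111[.]10.   (s0,.)→(s1,.,R)
state=s1 head=3 tape=111.[1]0.   (s1,1)→(s2,.,L)
state=s2 head=2 tape=111[.].0.   (s2,.)→(s0,1,R)
state=s0 head=3 tape=1111[.]0.   (s0,.)→(s1,.,R)
state=s1 head=4 tape=1111.[0].   (s1,0)→(s0,1,L)
state=s0 head=3 tape=1111[.]1.   (s0,.)→(s1,.,R)
state=s1 head=4 tape=1111.[1].   (s1,1)→(s2,.,L)
state=s2 head=3 tape=1111[.]..   (s2,.)→(s0,1,R)
state=s0 head=4 tape=11111[.].   (s0,.)→(s1,.,R)
state=s1 head=5 tape=11111.[.]
At halt the head is at cell 5.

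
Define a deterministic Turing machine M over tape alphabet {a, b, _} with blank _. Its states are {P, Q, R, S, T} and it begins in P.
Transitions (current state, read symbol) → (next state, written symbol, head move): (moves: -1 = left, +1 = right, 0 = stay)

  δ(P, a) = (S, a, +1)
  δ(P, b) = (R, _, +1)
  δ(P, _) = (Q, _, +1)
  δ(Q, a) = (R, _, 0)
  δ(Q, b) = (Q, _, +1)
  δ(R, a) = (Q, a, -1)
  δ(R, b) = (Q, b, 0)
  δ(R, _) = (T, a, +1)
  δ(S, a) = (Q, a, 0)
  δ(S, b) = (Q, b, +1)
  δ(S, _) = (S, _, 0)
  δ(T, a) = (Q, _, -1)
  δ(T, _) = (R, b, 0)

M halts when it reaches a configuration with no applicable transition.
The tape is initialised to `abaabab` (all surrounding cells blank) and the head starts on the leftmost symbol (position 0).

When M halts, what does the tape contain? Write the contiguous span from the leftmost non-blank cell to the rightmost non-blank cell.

state=P head=0 tape=[a]baabab   (P,a)→(S,a,+1)
state=S head=1 tape=a[b]aabab   (S,b)→(Q,b,+1)
state=Q head=2 tape=ab[a]abab   (Q,a)→(R,_,0)
state=R head=2 tape=ab[_]abab   (R,_)→(T,a,+1)
state=T head=3 tape=aba[a]bab   (T,a)→(Q,_,-1)
state=Q head=2 tape=ab[a]_bab   (Q,a)→(R,_,0)
state=R head=2 tape=ab[_]_bab   (R,_)→(T,a,+1)
state=T head=3 tape=aba[_]bab   (T,_)→(R,b,0)
state=R head=3 tape=aba[b]bab   (R,b)→(Q,b,0)
state=Q head=3 tape=aba[b]bab   (Q,b)→(Q,_,+1)
state=Q head=4 tape=aba_[b]ab   (Q,b)→(Q,_,+1)
state=Q head=5 tape=aba__[a]b   (Q,a)→(R,_,0)
state=R head=5 tape=aba__[_]b   (R,_)→(T,a,+1)
state=T head=6 tape=aba__a[b]
The non-blank tape span at halt is aba__ab.

aba__ab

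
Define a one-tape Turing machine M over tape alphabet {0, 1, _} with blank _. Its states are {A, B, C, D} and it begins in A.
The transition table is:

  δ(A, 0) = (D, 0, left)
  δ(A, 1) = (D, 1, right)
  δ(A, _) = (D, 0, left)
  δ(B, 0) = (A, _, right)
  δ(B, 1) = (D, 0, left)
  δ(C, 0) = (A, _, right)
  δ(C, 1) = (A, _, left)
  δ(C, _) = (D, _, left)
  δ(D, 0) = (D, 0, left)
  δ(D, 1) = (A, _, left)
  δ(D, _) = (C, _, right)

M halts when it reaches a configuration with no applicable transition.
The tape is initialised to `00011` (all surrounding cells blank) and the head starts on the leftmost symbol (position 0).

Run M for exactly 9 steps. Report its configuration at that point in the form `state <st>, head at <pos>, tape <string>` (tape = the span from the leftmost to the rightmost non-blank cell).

state A, head at 3, tape 11

A | _[0]0011   read 0 → write 0, move left, go to D
D | [_]00011   read _ → write _, move right, go to C
C | _[0]0011   read 0 → write _, move right, go to A
A | __[0]011   read 0 → write 0, move left, go to D
D | _[_]0011   read _ → write _, move right, go to C
C | __[0]011   read 0 → write _, move right, go to A
A | ___[0]11   read 0 → write 0, move left, go to D
D | __[_]011   read _ → write _, move right, go to C
C | ___[0]11   read 0 → write _, move right, go to A
A | ____[1]1
After 9 steps: state A, head at 3, tape 11.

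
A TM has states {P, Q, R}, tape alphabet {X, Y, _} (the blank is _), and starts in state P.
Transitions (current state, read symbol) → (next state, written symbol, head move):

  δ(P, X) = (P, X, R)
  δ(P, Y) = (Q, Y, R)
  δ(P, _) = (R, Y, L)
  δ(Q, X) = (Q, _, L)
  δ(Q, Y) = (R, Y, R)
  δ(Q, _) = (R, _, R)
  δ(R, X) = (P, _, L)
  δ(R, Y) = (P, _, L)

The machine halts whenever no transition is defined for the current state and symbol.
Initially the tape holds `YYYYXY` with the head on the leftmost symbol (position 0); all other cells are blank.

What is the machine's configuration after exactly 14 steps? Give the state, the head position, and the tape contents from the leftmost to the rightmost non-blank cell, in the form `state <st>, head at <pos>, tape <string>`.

state=P head=0 tape=__[Y]YYYXY   (P,Y)→(Q,Y,R)
state=Q head=1 tape=__Y[Y]YYXY   (Q,Y)→(R,Y,R)
state=R head=2 tape=__YY[Y]YXY   (R,Y)→(P,_,L)
state=P head=1 tape=__Y[Y]_YXY   (P,Y)→(Q,Y,R)
state=Q head=2 tape=__YY[_]YXY   (Q,_)→(R,_,R)
state=R head=3 tape=__YY_[Y]XY   (R,Y)→(P,_,L)
state=P head=2 tape=__YY[_]_XY   (P,_)→(R,Y,L)
state=R head=1 tape=__Y[Y]Y_XY   (R,Y)→(P,_,L)
state=P head=0 tape=__[Y]_Y_XY   (P,Y)→(Q,Y,R)
state=Q head=1 tape=__Y[_]Y_XY   (Q,_)→(R,_,R)
state=R head=2 tape=__Y_[Y]_XY   (R,Y)→(P,_,L)
state=P head=1 tape=__Y[_]__XY   (P,_)→(R,Y,L)
state=R head=0 tape=__[Y]Y__XY   (R,Y)→(P,_,L)
state=P head=-1 tape=_[_]_Y__XY   (P,_)→(R,Y,L)
state=R head=-2 tape=[_]Y_Y__XY
After 14 steps: state R, head at -2, tape Y_Y__XY.

state R, head at -2, tape Y_Y__XY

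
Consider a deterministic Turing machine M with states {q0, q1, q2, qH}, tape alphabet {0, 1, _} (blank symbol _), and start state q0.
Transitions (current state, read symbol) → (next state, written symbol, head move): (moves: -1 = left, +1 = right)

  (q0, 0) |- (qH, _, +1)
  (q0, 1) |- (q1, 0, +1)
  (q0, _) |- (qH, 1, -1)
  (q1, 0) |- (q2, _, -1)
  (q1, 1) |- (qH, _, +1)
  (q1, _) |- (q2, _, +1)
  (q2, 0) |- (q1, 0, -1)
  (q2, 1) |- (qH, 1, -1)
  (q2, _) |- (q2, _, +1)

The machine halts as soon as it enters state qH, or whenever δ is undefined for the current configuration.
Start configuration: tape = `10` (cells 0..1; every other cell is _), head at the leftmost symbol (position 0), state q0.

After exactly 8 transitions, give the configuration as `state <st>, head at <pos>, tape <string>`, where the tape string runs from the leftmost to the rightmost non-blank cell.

q0 | _[1]0   read 1 → write 0, move +1, go to q1
q1 | _0[0]   read 0 → write _, move -1, go to q2
q2 | _[0]_   read 0 → write 0, move -1, go to q1
q1 | [_]0_   read _ → write _, move +1, go to q2
q2 | _[0]_   read 0 → write 0, move -1, go to q1
q1 | [_]0_   read _ → write _, move +1, go to q2
q2 | _[0]_   read 0 → write 0, move -1, go to q1
q1 | [_]0_   read _ → write _, move +1, go to q2
q2 | _[0]_
After 8 steps: state q2, head at 0, tape 0.

state q2, head at 0, tape 0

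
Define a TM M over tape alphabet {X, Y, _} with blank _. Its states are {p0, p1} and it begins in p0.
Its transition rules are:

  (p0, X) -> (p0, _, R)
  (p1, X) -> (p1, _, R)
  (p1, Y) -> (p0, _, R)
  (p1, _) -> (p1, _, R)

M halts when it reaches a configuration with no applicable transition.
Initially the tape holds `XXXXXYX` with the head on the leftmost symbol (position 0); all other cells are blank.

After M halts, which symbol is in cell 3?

state=p0 head=0 tape=[X]XXXXYX   (p0,X)→(p0,_,R)
state=p0 head=1 tape=_[X]XXXYX   (p0,X)→(p0,_,R)
state=p0 head=2 tape=__[X]XXYX   (p0,X)→(p0,_,R)
state=p0 head=3 tape=___[X]XYX   (p0,X)→(p0,_,R)
state=p0 head=4 tape=____[X]YX   (p0,X)→(p0,_,R)
state=p0 head=5 tape=_____[Y]X
Cell 3 holds _ when M halts.

_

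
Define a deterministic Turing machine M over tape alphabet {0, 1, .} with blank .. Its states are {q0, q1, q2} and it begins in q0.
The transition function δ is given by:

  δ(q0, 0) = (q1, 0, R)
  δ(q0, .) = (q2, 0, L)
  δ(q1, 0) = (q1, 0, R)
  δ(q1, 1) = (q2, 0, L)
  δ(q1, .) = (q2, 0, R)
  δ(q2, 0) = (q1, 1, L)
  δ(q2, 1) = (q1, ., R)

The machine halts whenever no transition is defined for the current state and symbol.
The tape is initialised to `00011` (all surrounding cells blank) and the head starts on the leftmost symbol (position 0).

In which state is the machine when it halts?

q0 | .[0]0011..   read 0 → write 0, move R, go to q1
q1 | .0[0]011..   read 0 → write 0, move R, go to q1
q1 | .00[0]11..   read 0 → write 0, move R, go to q1
q1 | .000[1]1..   read 1 → write 0, move L, go to q2
q2 | .00[0]01..   read 0 → write 1, move L, go to q1
q1 | .0[0]101..   read 0 → write 0, move R, go to q1
q1 | .00[1]01..   read 1 → write 0, move L, go to q2
q2 | .0[0]001..   read 0 → write 1, move L, go to q1
q1 | .[0]1001..   read 0 → write 0, move R, go to q1
q1 | .0[1]001..   read 1 → write 0, move L, go to q2
q2 | .[0]0001..   read 0 → write 1, move L, go to q1
q1 | [.]10001..   read . → write 0, move R, go to q2
q2 | 0[1]0001..   read 1 → write ., move R, go to q1
q1 | 0.[0]001..   read 0 → write 0, move R, go to q1
q1 | 0.0[0]01..   read 0 → write 0, move R, go to q1
q1 | 0.00[0]1..   read 0 → write 0, move R, go to q1
q1 | 0.000[1]..   read 1 → write 0, move L, go to q2
q2 | 0.00[0]0..   read 0 → write 1, move L, go to q1
q1 | 0.0[0]10..   read 0 → write 0, move R, go to q1
q1 | 0.00[1]0..   read 1 → write 0, move L, go to q2
q2 | 0.0[0]00..   read 0 → write 1, move L, go to q1
q1 | 0.[0]100..   read 0 → write 0, move R, go to q1
q1 | 0.0[1]00..   read 1 → write 0, move L, go to q2
q2 | 0.[0]000..   read 0 → write 1, move L, go to q1
q1 | 0[.]1000..   read . → write 0, move R, go to q2
q2 | 00[1]000..   read 1 → write ., move R, go to q1
q1 | 00.[0]00..   read 0 → write 0, move R, go to q1
q1 | 00.0[0]0..   read 0 → write 0, move R, go to q1
q1 | 00.00[0]..   read 0 → write 0, move R, go to q1
q1 | 00.000[.].   read . → write 0, move R, go to q2
q2 | 00.0000[.]
No transition is defined for (q2, .); M halts in state q2.

q2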